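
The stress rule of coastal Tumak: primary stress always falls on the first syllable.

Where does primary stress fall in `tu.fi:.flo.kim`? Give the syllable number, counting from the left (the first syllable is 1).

1

The word has 4 syllables; the first syllable is syllable 1 (tu).
Primary stress: syllable 1 → ˈtu.fi:.flo.kim.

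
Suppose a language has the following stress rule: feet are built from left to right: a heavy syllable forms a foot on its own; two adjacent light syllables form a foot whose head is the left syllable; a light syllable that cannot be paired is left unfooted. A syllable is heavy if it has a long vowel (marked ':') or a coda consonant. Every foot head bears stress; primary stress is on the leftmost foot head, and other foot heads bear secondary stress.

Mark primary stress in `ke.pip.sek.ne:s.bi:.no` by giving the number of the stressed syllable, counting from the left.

2

Weights: 1 ke L, 2 pip H, 3 sek H, 4 ne:s H, 5 bi: H, 6 no L.
Parse left to right (heavy = foot alone; LL = one foot; stranded L unfooted): ke (ˈpip) (ˈsek) (ˈne:s) (ˈbi:) no.
Foot heads: 2, 3, 4, 5.
Primary stress on the leftmost head = syllable 2.
Primary stress: syllable 2 → ke.ˈpip.sek.ne:s.bi:.no.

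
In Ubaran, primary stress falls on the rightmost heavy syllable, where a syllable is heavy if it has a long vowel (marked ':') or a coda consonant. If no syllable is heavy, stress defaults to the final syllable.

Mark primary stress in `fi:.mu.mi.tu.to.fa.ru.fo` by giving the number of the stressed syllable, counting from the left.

Weights: 1 fi: H, 2 mu L, 3 mi L, 4 tu L, 5 to L, 6 fa L, 7 ru L, 8 fo L.
Heavy syllables in the domain: 1. The rightmost is syllable 1 (fi:).
Primary stress: syllable 1 → ˈfi:.mu.mi.tu.to.fa.ru.fo.

1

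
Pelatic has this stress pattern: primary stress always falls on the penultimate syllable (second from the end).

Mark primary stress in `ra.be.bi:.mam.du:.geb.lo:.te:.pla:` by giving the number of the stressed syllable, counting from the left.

8

The word has 9 syllables; the penultimate syllable (second from the end) is syllable 8 (te:).
Primary stress: syllable 8 → ra.be.bi:.mam.du:.geb.lo:.ˈte:.pla:.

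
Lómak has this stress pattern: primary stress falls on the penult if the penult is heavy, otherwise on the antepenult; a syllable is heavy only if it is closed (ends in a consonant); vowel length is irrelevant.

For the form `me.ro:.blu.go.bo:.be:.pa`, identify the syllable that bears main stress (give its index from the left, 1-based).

Weights: 5 bo: L, 6 be: L, 7 pa L.
The penult (syllable 6, be:) is light, so stress falls on the antepenult (syllable 5, bo:).
Primary stress: syllable 5 → me.ro:.blu.go.ˈbo:.be:.pa.

5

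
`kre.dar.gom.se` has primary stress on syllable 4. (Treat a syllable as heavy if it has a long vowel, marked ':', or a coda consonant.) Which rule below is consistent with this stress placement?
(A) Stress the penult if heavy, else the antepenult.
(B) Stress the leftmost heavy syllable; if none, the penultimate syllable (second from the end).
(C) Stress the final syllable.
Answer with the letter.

Rule A → syllable 3 (observed: 4).
Rule B → syllable 2 (observed: 4).
Rule C → syllable 4 ✓.

C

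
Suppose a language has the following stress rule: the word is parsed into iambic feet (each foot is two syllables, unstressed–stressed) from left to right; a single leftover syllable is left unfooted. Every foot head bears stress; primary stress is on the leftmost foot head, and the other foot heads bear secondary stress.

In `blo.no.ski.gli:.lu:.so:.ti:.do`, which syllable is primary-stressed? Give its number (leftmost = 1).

Parse left to right into iambic (σˈσ) feet: (blo.ˈno) (ski.ˈgli:) (lu:.ˈso:) (ti:.ˈdo).
Foot heads (stressed positions): 2, 4, 6, 8.
End Rule Leftmost: primary stress on the leftmost head = syllable 2.
Primary stress: syllable 2 → blo.ˈno.ski.gli:.lu:.so:.ti:.do.

2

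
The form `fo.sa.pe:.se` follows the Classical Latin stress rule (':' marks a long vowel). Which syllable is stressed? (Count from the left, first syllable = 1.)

Classical Latin: stress the penult if heavy (long vowel or closed), else the antepenult.
Weights: 2 sa L, 3 pe: H, 4 se L.
The penult (syllable 3, pe:) is heavy, so it takes stress.
Stress on syllable 3: fo.sa.ˈpe:.se.

3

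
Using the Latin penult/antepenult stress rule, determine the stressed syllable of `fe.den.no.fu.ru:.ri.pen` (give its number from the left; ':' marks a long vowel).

Classical Latin: stress the penult if heavy (long vowel or closed), else the antepenult.
Weights: 5 ru: H, 6 ri L, 7 pen H.
The penult (syllable 6, ri) is light, so stress falls on the antepenult (syllable 5, ru:).
Stress on syllable 5: fe.den.no.fu.ˈru:.ri.pen.

5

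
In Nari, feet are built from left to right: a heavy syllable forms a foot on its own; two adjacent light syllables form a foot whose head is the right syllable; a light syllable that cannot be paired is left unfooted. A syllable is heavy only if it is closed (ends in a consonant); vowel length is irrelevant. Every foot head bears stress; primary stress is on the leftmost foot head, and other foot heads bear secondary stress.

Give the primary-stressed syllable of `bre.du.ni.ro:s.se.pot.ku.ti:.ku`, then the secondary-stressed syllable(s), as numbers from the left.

Weights: 1 bre L, 2 du L, 3 ni L, 4 ro:s H, 5 se L, 6 pot H, 7 ku L, 8 ti: L, 9 ku L.
Parse left to right (heavy = foot alone; LL = one foot; stranded L unfooted): (bre.ˈdu) ni (ˈro:s) se (ˈpot) (ku.ˈti:) ku.
Foot heads: 2, 4, 6, 8.
Primary stress on the leftmost head = syllable 2.
Secondary stress on 4, 6, 8: bre.ˈdu.ni.ˌro:s.se.ˌpot.ku.ˌti:.ku.

primary 2, secondary 4, 6, 8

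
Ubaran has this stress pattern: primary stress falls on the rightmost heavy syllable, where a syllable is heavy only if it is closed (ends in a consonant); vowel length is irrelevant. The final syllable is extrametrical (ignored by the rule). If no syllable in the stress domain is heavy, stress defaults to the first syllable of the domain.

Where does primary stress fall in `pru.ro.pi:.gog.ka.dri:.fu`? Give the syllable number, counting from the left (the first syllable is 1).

The final syllable (7, fu) is extrametrical; the stress domain is syllables 1–6.
Weights: 1 pru L, 2 ro L, 3 pi: L, 4 gog H, 5 ka L, 6 dri: L.
Heavy syllables in the domain: 4. The rightmost is syllable 4 (gog).
Primary stress: syllable 4 → pru.ro.pi:.ˈgog.ka.dri:.fu.

4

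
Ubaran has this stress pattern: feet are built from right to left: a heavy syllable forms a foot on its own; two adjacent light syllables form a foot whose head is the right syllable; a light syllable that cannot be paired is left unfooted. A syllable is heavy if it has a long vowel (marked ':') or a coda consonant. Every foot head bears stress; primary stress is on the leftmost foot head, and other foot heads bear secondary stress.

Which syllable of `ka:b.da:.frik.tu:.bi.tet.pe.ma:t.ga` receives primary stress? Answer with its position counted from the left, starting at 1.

Weights: 1 ka:b H, 2 da: H, 3 frik H, 4 tu: H, 5 bi L, 6 tet H, 7 pe L, 8 ma:t H, 9 ga L.
Parse right to left (heavy = foot alone; LL = one foot; stranded L unfooted): (ˈka:b) (ˈda:) (ˈfrik) (ˈtu:) bi (ˈtet) pe (ˈma:t) ga.
Foot heads: 1, 2, 3, 4, 6, 8.
Primary stress on the leftmost head = syllable 1.
Primary stress: syllable 1 → ˈka:b.da:.frik.tu:.bi.tet.pe.ma:t.ga.

1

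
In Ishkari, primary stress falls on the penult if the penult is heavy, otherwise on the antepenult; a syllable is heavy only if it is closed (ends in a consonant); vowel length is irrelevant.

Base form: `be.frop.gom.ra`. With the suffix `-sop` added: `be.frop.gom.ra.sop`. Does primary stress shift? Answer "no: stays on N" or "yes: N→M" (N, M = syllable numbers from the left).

Base `be.frop.gom.ra` (4 syllables):
  Weights: 2 frop H, 3 gom H, 4 ra L.
  The penult (syllable 3, gom) is heavy, so it takes stress.
  → primary stress on syllable 3.
Suffixed `be.frop.gom.ra.sop` (5 syllables):
  Weights: 3 gom H, 4 ra L, 5 sop H.
  The penult (syllable 4, ra) is light, so stress falls on the antepenult (syllable 3, gom).
  → primary stress on syllable 3.

no: stays on 3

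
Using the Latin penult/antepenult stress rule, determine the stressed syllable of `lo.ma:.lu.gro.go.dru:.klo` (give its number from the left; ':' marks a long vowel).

6

Classical Latin: stress the penult if heavy (long vowel or closed), else the antepenult.
Weights: 5 go L, 6 dru: H, 7 klo L.
The penult (syllable 6, dru:) is heavy, so it takes stress.
Stress on syllable 6: lo.ma:.lu.gro.go.ˈdru:.klo.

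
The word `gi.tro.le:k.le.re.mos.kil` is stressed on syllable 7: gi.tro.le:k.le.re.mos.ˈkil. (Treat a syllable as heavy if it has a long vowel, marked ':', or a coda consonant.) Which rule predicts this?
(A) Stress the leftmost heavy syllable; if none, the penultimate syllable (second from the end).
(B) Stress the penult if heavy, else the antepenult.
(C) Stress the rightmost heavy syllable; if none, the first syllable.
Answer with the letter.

C

Rule A → syllable 3 (observed: 7).
Rule B → syllable 6 (observed: 7).
Rule C → syllable 7 ✓.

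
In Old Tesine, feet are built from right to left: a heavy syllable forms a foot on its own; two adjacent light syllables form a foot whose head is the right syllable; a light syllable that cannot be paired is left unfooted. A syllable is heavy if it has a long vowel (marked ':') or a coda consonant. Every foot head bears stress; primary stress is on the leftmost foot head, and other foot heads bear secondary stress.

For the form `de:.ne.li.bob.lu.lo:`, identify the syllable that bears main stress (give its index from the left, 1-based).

Weights: 1 de: H, 2 ne L, 3 li L, 4 bob H, 5 lu L, 6 lo: H.
Parse right to left (heavy = foot alone; LL = one foot; stranded L unfooted): (ˈde:) (ne.ˈli) (ˈbob) lu (ˈlo:).
Foot heads: 1, 3, 4, 6.
Primary stress on the leftmost head = syllable 1.
Primary stress: syllable 1 → ˈde:.ne.li.bob.lu.lo:.

1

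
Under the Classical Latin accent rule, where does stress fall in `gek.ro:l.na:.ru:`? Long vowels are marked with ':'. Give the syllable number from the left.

3

Classical Latin: stress the penult if heavy (long vowel or closed), else the antepenult.
Weights: 2 ro:l H, 3 na: H, 4 ru: H.
The penult (syllable 3, na:) is heavy, so it takes stress.
Stress on syllable 3: gek.ro:l.ˈna:.ru:.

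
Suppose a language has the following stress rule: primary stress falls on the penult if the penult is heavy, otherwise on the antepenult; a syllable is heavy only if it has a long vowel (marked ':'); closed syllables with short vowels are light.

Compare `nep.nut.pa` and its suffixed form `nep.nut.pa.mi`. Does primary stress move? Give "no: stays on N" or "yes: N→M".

Base `nep.nut.pa` (3 syllables):
  Weights: 1 nep L, 2 nut L, 3 pa L.
  The penult (syllable 2, nut) is light, so stress falls on the antepenult (syllable 1, nep).
  → primary stress on syllable 1.
Suffixed `nep.nut.pa.mi` (4 syllables):
  Weights: 2 nut L, 3 pa L, 4 mi L.
  The penult (syllable 3, pa) is light, so stress falls on the antepenult (syllable 2, nut).
  → primary stress on syllable 2.

yes: 1→2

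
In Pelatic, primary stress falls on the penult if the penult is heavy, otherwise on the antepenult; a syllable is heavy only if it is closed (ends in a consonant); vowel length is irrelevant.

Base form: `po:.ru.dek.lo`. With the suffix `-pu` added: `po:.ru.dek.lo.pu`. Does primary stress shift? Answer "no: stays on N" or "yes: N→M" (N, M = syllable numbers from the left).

Base `po:.ru.dek.lo` (4 syllables):
  Weights: 2 ru L, 3 dek H, 4 lo L.
  The penult (syllable 3, dek) is heavy, so it takes stress.
  → primary stress on syllable 3.
Suffixed `po:.ru.dek.lo.pu` (5 syllables):
  Weights: 3 dek H, 4 lo L, 5 pu L.
  The penult (syllable 4, lo) is light, so stress falls on the antepenult (syllable 3, dek).
  → primary stress on syllable 3.

no: stays on 3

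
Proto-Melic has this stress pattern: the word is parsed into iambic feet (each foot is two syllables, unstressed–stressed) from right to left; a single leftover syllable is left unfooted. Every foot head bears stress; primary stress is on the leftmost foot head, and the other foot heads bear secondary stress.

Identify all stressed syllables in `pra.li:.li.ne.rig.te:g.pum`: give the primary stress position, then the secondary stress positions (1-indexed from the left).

primary 3, secondary 5, 7

Parse right to left into iambic (σˈσ) feet: pra (li:.ˈli) (ne.ˈrig) (te:g.ˈpum). Syllable 1 is left unfooted.
Foot heads (stressed positions): 3, 5, 7.
End Rule Leftmost: primary stress on the leftmost head = syllable 3.
Secondary stress on 5, 7: pra.li:.ˈli.ne.ˌrig.te:g.ˌpum.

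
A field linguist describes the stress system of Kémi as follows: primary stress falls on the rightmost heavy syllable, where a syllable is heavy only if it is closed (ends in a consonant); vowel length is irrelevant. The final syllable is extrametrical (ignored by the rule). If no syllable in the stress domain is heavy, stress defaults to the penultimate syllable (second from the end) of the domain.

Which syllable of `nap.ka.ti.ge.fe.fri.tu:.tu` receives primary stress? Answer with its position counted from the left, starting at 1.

The final syllable (8, tu) is extrametrical; the stress domain is syllables 1–7.
Weights: 1 nap H, 2 ka L, 3 ti L, 4 ge L, 5 fe L, 6 fri L, 7 tu: L.
Heavy syllables in the domain: 1. The rightmost is syllable 1 (nap).
Primary stress: syllable 1 → ˈnap.ka.ti.ge.fe.fri.tu:.tu.

1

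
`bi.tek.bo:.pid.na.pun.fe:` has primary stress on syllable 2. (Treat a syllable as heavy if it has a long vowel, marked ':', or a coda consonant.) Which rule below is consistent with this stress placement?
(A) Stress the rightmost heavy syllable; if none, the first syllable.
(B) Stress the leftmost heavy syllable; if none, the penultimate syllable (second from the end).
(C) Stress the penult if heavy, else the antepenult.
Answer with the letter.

Rule A → syllable 7 (observed: 2).
Rule B → syllable 2 ✓.
Rule C → syllable 6 (observed: 2).

B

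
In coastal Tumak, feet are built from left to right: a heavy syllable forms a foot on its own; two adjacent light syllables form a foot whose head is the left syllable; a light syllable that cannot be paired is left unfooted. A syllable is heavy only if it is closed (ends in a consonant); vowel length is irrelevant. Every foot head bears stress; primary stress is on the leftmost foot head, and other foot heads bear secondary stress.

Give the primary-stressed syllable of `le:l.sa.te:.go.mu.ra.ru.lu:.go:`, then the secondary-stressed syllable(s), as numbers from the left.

Weights: 1 le:l H, 2 sa L, 3 te: L, 4 go L, 5 mu L, 6 ra L, 7 ru L, 8 lu: L, 9 go: L.
Parse left to right (heavy = foot alone; LL = one foot; stranded L unfooted): (ˈle:l) (ˈsa.te:) (ˈgo.mu) (ˈra.ru) (ˈlu:.go:).
Foot heads: 1, 2, 4, 6, 8.
Primary stress on the leftmost head = syllable 1.
Secondary stress on 2, 4, 6, 8: ˈle:l.ˌsa.te:.ˌgo.mu.ˌra.ru.ˌlu:.go:.

primary 1, secondary 2, 4, 6, 8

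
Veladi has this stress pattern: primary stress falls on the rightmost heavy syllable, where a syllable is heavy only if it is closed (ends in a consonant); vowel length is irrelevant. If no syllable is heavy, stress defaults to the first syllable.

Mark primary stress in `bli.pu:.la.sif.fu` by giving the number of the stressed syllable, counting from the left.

4

Weights: 1 bli L, 2 pu: L, 3 la L, 4 sif H, 5 fu L.
Heavy syllables in the domain: 4. The rightmost is syllable 4 (sif).
Primary stress: syllable 4 → bli.pu:.la.ˈsif.fu.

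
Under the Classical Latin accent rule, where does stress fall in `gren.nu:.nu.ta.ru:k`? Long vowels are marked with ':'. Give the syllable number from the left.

Classical Latin: stress the penult if heavy (long vowel or closed), else the antepenult.
Weights: 3 nu L, 4 ta L, 5 ru:k H.
The penult (syllable 4, ta) is light, so stress falls on the antepenult (syllable 3, nu).
Stress on syllable 3: gren.nu:.ˈnu.ta.ru:k.

3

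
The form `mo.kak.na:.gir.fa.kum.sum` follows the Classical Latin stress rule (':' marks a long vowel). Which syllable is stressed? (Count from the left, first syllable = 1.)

Classical Latin: stress the penult if heavy (long vowel or closed), else the antepenult.
Weights: 5 fa L, 6 kum H, 7 sum H.
The penult (syllable 6, kum) is heavy, so it takes stress.
Stress on syllable 6: mo.kak.na:.gir.fa.ˈkum.sum.

6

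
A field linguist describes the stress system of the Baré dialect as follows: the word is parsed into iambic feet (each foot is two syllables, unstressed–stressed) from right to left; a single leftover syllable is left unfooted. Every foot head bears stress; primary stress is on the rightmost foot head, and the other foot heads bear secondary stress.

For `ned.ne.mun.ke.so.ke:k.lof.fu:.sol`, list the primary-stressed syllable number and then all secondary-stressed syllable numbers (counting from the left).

Parse right to left into iambic (σˈσ) feet: ned (ne.ˈmun) (ke.ˈso) (ke:k.ˈlof) (fu:.ˈsol). Syllable 1 is left unfooted.
Foot heads (stressed positions): 3, 5, 7, 9.
End Rule Rightmost: primary stress on the rightmost head = syllable 9.
Secondary stress on 3, 5, 7: ned.ne.ˌmun.ke.ˌso.ke:k.ˌlof.fu:.ˈsol.

primary 9, secondary 3, 5, 7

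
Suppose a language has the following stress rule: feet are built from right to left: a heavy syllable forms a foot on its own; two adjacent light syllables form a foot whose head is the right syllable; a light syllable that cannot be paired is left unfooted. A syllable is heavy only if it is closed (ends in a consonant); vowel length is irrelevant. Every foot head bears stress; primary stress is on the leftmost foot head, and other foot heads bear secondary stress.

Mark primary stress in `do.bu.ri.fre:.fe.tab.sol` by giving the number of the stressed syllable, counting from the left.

Weights: 1 do L, 2 bu L, 3 ri L, 4 fre: L, 5 fe L, 6 tab H, 7 sol H.
Parse right to left (heavy = foot alone; LL = one foot; stranded L unfooted): do (bu.ˈri) (fre:.ˈfe) (ˈtab) (ˈsol).
Foot heads: 3, 5, 6, 7.
Primary stress on the leftmost head = syllable 3.
Primary stress: syllable 3 → do.bu.ˈri.fre:.fe.tab.sol.

3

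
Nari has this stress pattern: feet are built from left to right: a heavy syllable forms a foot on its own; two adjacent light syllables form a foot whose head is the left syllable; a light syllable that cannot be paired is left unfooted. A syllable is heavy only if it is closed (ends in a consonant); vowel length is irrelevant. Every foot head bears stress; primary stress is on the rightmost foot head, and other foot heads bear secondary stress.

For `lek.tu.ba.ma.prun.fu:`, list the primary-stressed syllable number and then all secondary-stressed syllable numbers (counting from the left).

primary 5, secondary 1, 2

Weights: 1 lek H, 2 tu L, 3 ba L, 4 ma L, 5 prun H, 6 fu: L.
Parse left to right (heavy = foot alone; LL = one foot; stranded L unfooted): (ˈlek) (ˈtu.ba) ma (ˈprun) fu:.
Foot heads: 1, 2, 5.
Primary stress on the rightmost head = syllable 5.
Secondary stress on 1, 2: ˌlek.ˌtu.ba.ma.ˈprun.fu:.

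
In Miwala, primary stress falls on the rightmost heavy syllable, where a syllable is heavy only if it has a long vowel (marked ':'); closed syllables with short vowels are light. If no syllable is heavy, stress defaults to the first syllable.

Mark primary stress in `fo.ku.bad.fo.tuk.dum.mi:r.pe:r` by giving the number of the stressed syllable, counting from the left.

8

Weights: 1 fo L, 2 ku L, 3 bad L, 4 fo L, 5 tuk L, 6 dum L, 7 mi:r H, 8 pe:r H.
Heavy syllables in the domain: 7, 8. The rightmost is syllable 8 (pe:r).
Primary stress: syllable 8 → fo.ku.bad.fo.tuk.dum.mi:r.ˈpe:r.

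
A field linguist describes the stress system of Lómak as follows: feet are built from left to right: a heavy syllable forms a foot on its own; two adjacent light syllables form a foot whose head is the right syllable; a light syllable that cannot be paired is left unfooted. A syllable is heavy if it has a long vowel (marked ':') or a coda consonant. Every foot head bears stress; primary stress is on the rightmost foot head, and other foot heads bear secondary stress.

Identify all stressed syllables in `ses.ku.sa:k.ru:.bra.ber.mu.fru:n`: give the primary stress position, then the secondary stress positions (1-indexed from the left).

primary 8, secondary 1, 3, 4, 6

Weights: 1 ses H, 2 ku L, 3 sa:k H, 4 ru: H, 5 bra L, 6 ber H, 7 mu L, 8 fru:n H.
Parse left to right (heavy = foot alone; LL = one foot; stranded L unfooted): (ˈses) ku (ˈsa:k) (ˈru:) bra (ˈber) mu (ˈfru:n).
Foot heads: 1, 3, 4, 6, 8.
Primary stress on the rightmost head = syllable 8.
Secondary stress on 1, 3, 4, 6: ˌses.ku.ˌsa:k.ˌru:.bra.ˌber.mu.ˈfru:n.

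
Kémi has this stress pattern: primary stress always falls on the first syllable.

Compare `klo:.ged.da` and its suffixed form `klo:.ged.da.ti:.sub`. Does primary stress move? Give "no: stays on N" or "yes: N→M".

Base `klo:.ged.da` (3 syllables):
  The word has 3 syllables; the first syllable is syllable 1 (klo:).
  → primary stress on syllable 1.
Suffixed `klo:.ged.da.ti:.sub` (5 syllables):
  The word has 5 syllables; the first syllable is syllable 1 (klo:).
  → primary stress on syllable 1.

no: stays on 1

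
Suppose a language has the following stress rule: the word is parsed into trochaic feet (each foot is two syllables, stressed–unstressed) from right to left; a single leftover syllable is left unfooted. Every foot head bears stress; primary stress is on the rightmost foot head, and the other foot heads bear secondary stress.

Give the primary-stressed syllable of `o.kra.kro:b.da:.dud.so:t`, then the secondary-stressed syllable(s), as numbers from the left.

Parse right to left into trochaic (ˈσσ) feet: (ˈo.kra) (ˈkro:b.da:) (ˈdud.so:t).
Foot heads (stressed positions): 1, 3, 5.
End Rule Rightmost: primary stress on the rightmost head = syllable 5.
Secondary stress on 1, 3: ˌo.kra.ˌkro:b.da:.ˈdud.so:t.

primary 5, secondary 1, 3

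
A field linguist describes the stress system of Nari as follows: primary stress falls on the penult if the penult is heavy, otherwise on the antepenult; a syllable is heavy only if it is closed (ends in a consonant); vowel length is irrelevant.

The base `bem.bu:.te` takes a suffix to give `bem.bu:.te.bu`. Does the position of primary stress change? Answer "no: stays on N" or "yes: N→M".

yes: 1→2

Base `bem.bu:.te` (3 syllables):
  Weights: 1 bem H, 2 bu: L, 3 te L.
  The penult (syllable 2, bu:) is light, so stress falls on the antepenult (syllable 1, bem).
  → primary stress on syllable 1.
Suffixed `bem.bu:.te.bu` (4 syllables):
  Weights: 2 bu: L, 3 te L, 4 bu L.
  The penult (syllable 3, te) is light, so stress falls on the antepenult (syllable 2, bu:).
  → primary stress on syllable 2.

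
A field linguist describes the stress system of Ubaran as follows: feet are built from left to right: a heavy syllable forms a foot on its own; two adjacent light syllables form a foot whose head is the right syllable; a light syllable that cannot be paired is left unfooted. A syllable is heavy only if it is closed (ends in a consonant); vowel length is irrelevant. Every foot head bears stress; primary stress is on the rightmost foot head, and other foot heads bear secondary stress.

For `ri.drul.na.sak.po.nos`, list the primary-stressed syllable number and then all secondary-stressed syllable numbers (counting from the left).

primary 6, secondary 2, 4

Weights: 1 ri L, 2 drul H, 3 na L, 4 sak H, 5 po L, 6 nos H.
Parse left to right (heavy = foot alone; LL = one foot; stranded L unfooted): ri (ˈdrul) na (ˈsak) po (ˈnos).
Foot heads: 2, 4, 6.
Primary stress on the rightmost head = syllable 6.
Secondary stress on 2, 4: ri.ˌdrul.na.ˌsak.po.ˈnos.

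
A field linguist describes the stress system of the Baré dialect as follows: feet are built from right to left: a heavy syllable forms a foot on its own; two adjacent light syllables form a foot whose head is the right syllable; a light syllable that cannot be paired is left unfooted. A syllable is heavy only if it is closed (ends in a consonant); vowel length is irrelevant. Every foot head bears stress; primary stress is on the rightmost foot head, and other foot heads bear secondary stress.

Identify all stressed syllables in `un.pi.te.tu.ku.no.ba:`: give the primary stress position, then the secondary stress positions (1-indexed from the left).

Weights: 1 un H, 2 pi L, 3 te L, 4 tu L, 5 ku L, 6 no L, 7 ba: L.
Parse right to left (heavy = foot alone; LL = one foot; stranded L unfooted): (ˈun) (pi.ˈte) (tu.ˈku) (no.ˈba:).
Foot heads: 1, 3, 5, 7.
Primary stress on the rightmost head = syllable 7.
Secondary stress on 1, 3, 5: ˌun.pi.ˌte.tu.ˌku.no.ˈba:.

primary 7, secondary 1, 3, 5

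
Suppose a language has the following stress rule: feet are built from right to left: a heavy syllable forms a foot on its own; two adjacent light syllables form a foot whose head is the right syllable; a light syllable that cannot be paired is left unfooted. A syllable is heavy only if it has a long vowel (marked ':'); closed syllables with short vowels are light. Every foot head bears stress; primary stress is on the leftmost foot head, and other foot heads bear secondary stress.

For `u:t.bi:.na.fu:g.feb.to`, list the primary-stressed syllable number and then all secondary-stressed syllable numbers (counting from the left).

Weights: 1 u:t H, 2 bi: H, 3 na L, 4 fu:g H, 5 feb L, 6 to L.
Parse right to left (heavy = foot alone; LL = one foot; stranded L unfooted): (ˈu:t) (ˈbi:) na (ˈfu:g) (feb.ˈto).
Foot heads: 1, 2, 4, 6.
Primary stress on the leftmost head = syllable 1.
Secondary stress on 2, 4, 6: ˈu:t.ˌbi:.na.ˌfu:g.feb.ˌto.

primary 1, secondary 2, 4, 6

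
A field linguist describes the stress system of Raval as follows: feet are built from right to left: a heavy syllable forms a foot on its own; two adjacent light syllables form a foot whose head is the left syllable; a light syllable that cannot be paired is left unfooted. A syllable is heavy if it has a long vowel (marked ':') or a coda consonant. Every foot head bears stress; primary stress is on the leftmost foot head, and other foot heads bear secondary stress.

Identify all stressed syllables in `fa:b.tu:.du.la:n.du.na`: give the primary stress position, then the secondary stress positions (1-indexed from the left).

Weights: 1 fa:b H, 2 tu: H, 3 du L, 4 la:n H, 5 du L, 6 na L.
Parse right to left (heavy = foot alone; LL = one foot; stranded L unfooted): (ˈfa:b) (ˈtu:) du (ˈla:n) (ˈdu.na).
Foot heads: 1, 2, 4, 5.
Primary stress on the leftmost head = syllable 1.
Secondary stress on 2, 4, 5: ˈfa:b.ˌtu:.du.ˌla:n.ˌdu.na.

primary 1, secondary 2, 4, 5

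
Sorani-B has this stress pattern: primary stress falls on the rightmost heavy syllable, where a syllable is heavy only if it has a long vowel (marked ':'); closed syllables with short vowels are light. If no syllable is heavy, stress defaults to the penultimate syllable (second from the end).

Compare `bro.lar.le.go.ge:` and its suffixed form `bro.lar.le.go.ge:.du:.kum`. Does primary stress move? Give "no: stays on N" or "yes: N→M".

yes: 5→6

Base `bro.lar.le.go.ge:` (5 syllables):
  Weights: 1 bro L, 2 lar L, 3 le L, 4 go L, 5 ge: H.
  Heavy syllables in the domain: 5. The rightmost is syllable 5 (ge:).
  → primary stress on syllable 5.
Suffixed `bro.lar.le.go.ge:.du:.kum` (7 syllables):
  Weights: 1 bro L, 2 lar L, 3 le L, 4 go L, 5 ge: H, 6 du: H, 7 kum L.
  Heavy syllables in the domain: 5, 6. The rightmost is syllable 6 (du:).
  → primary stress on syllable 6.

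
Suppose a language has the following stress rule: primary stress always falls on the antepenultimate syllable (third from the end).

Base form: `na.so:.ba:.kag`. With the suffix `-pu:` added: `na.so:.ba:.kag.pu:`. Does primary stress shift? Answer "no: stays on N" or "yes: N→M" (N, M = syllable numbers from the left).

yes: 2→3

Base `na.so:.ba:.kag` (4 syllables):
  The word has 4 syllables; the antepenultimate syllable (third from the end) is syllable 2 (so:).
  → primary stress on syllable 2.
Suffixed `na.so:.ba:.kag.pu:` (5 syllables):
  The word has 5 syllables; the antepenultimate syllable (third from the end) is syllable 3 (ba:).
  → primary stress on syllable 3.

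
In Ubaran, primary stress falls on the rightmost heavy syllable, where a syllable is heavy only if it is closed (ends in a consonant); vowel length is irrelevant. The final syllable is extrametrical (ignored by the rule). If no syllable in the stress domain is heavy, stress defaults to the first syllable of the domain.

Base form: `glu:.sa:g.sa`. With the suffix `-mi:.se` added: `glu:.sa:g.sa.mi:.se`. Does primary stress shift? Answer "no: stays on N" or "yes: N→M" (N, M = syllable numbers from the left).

no: stays on 2

Base `glu:.sa:g.sa` (3 syllables):
  The final syllable (3, sa) is extrametrical; the stress domain is syllables 1–2.
  Weights: 1 glu: L, 2 sa:g H.
  Heavy syllables in the domain: 2. The rightmost is syllable 2 (sa:g).
  → primary stress on syllable 2.
Suffixed `glu:.sa:g.sa.mi:.se` (5 syllables):
  The final syllable (5, se) is extrametrical; the stress domain is syllables 1–4.
  Weights: 1 glu: L, 2 sa:g H, 3 sa L, 4 mi: L.
  Heavy syllables in the domain: 2. The rightmost is syllable 2 (sa:g).
  → primary stress on syllable 2.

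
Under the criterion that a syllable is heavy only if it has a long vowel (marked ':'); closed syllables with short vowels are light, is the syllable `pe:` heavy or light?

`pe:`: long vowel, open (no coda). Long vowel → heavy.

heavy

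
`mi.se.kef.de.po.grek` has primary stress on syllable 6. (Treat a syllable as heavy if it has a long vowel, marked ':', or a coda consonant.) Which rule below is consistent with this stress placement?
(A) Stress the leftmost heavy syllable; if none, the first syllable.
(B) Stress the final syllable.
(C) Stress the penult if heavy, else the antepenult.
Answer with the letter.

B

Rule A → syllable 3 (observed: 6).
Rule B → syllable 6 ✓.
Rule C → syllable 4 (observed: 6).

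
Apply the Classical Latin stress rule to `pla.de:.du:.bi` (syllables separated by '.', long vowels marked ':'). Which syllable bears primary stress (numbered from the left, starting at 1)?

Classical Latin: stress the penult if heavy (long vowel or closed), else the antepenult.
Weights: 2 de: H, 3 du: H, 4 bi L.
The penult (syllable 3, du:) is heavy, so it takes stress.
Stress on syllable 3: pla.de:.ˈdu:.bi.

3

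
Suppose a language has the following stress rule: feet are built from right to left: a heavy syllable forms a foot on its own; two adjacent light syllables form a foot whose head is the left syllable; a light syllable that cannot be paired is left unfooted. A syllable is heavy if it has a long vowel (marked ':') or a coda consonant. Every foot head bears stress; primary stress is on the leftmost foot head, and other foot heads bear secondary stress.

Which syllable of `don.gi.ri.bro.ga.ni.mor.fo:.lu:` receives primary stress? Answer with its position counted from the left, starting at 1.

1

Weights: 1 don H, 2 gi L, 3 ri L, 4 bro L, 5 ga L, 6 ni L, 7 mor H, 8 fo: H, 9 lu: H.
Parse right to left (heavy = foot alone; LL = one foot; stranded L unfooted): (ˈdon) gi (ˈri.bro) (ˈga.ni) (ˈmor) (ˈfo:) (ˈlu:).
Foot heads: 1, 3, 5, 7, 8, 9.
Primary stress on the leftmost head = syllable 1.
Primary stress: syllable 1 → ˈdon.gi.ri.bro.ga.ni.mor.fo:.lu:.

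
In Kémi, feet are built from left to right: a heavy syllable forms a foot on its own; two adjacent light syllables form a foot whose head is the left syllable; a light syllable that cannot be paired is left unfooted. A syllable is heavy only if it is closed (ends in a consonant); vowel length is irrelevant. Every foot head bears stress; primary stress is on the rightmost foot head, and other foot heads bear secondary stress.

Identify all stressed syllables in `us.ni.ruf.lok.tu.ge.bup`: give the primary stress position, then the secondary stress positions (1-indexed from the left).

primary 7, secondary 1, 3, 4, 5

Weights: 1 us H, 2 ni L, 3 ruf H, 4 lok H, 5 tu L, 6 ge L, 7 bup H.
Parse left to right (heavy = foot alone; LL = one foot; stranded L unfooted): (ˈus) ni (ˈruf) (ˈlok) (ˈtu.ge) (ˈbup).
Foot heads: 1, 3, 4, 5, 7.
Primary stress on the rightmost head = syllable 7.
Secondary stress on 1, 3, 4, 5: ˌus.ni.ˌruf.ˌlok.ˌtu.ge.ˈbup.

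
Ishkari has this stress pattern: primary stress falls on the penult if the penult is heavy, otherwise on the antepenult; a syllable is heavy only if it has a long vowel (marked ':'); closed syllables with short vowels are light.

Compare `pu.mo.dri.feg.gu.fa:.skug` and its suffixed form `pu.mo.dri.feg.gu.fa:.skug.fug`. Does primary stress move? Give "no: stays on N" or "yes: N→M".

Base `pu.mo.dri.feg.gu.fa:.skug` (7 syllables):
  Weights: 5 gu L, 6 fa: H, 7 skug L.
  The penult (syllable 6, fa:) is heavy, so it takes stress.
  → primary stress on syllable 6.
Suffixed `pu.mo.dri.feg.gu.fa:.skug.fug` (8 syllables):
  Weights: 6 fa: H, 7 skug L, 8 fug L.
  The penult (syllable 7, skug) is light, so stress falls on the antepenult (syllable 6, fa:).
  → primary stress on syllable 6.

no: stays on 6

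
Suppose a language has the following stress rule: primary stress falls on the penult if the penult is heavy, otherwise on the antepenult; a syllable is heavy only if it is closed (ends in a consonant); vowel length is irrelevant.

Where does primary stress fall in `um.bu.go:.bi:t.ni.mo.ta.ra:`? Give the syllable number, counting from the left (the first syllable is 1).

Weights: 6 mo L, 7 ta L, 8 ra: L.
The penult (syllable 7, ta) is light, so stress falls on the antepenult (syllable 6, mo).
Primary stress: syllable 6 → um.bu.go:.bi:t.ni.ˈmo.ta.ra:.

6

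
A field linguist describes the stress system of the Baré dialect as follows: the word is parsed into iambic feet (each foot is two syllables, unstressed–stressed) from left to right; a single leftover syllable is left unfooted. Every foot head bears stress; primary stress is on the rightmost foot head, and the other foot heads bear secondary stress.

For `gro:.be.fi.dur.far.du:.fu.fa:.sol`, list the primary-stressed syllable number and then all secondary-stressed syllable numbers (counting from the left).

primary 8, secondary 2, 4, 6

Parse left to right into iambic (σˈσ) feet: (gro:.ˈbe) (fi.ˈdur) (far.ˈdu:) (fu.ˈfa:) sol. Syllable 9 is left unfooted.
Foot heads (stressed positions): 2, 4, 6, 8.
End Rule Rightmost: primary stress on the rightmost head = syllable 8.
Secondary stress on 2, 4, 6: gro:.ˌbe.fi.ˌdur.far.ˌdu:.fu.ˈfa:.sol.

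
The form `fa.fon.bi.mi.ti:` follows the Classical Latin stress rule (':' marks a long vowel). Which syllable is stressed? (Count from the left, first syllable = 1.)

Classical Latin: stress the penult if heavy (long vowel or closed), else the antepenult.
Weights: 3 bi L, 4 mi L, 5 ti: H.
The penult (syllable 4, mi) is light, so stress falls on the antepenult (syllable 3, bi).
Stress on syllable 3: fa.fon.ˈbi.mi.ti:.

3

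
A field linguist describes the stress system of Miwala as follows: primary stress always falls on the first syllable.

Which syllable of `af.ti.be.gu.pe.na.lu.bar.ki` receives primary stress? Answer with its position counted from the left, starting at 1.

The word has 9 syllables; the first syllable is syllable 1 (af).
Primary stress: syllable 1 → ˈaf.ti.be.gu.pe.na.lu.bar.ki.

1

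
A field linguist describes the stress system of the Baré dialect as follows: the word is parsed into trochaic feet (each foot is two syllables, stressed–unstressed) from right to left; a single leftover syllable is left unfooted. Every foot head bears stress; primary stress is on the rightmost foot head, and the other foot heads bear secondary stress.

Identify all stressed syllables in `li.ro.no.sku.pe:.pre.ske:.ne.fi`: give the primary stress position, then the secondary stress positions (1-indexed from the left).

primary 8, secondary 2, 4, 6

Parse right to left into trochaic (ˈσσ) feet: li (ˈro.no) (ˈsku.pe:) (ˈpre.ske:) (ˈne.fi). Syllable 1 is left unfooted.
Foot heads (stressed positions): 2, 4, 6, 8.
End Rule Rightmost: primary stress on the rightmost head = syllable 8.
Secondary stress on 2, 4, 6: li.ˌro.no.ˌsku.pe:.ˌpre.ske:.ˈne.fi.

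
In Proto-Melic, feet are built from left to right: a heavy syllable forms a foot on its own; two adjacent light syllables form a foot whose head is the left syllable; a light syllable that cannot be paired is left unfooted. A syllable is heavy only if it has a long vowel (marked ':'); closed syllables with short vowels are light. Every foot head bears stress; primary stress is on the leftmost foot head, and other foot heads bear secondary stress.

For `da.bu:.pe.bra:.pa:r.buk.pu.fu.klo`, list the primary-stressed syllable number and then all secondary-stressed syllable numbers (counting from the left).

Weights: 1 da L, 2 bu: H, 3 pe L, 4 bra: H, 5 pa:r H, 6 buk L, 7 pu L, 8 fu L, 9 klo L.
Parse left to right (heavy = foot alone; LL = one foot; stranded L unfooted): da (ˈbu:) pe (ˈbra:) (ˈpa:r) (ˈbuk.pu) (ˈfu.klo).
Foot heads: 2, 4, 5, 6, 8.
Primary stress on the leftmost head = syllable 2.
Secondary stress on 4, 5, 6, 8: da.ˈbu:.pe.ˌbra:.ˌpa:r.ˌbuk.pu.ˌfu.klo.

primary 2, secondary 4, 5, 6, 8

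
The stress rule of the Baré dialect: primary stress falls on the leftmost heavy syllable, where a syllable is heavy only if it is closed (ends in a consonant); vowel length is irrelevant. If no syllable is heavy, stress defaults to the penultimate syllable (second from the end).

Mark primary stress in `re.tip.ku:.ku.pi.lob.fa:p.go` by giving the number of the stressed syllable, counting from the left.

Weights: 1 re L, 2 tip H, 3 ku: L, 4 ku L, 5 pi L, 6 lob H, 7 fa:p H, 8 go L.
Heavy syllables in the domain: 2, 6, 7. The leftmost is syllable 2 (tip).
Primary stress: syllable 2 → re.ˈtip.ku:.ku.pi.lob.fa:p.go.

2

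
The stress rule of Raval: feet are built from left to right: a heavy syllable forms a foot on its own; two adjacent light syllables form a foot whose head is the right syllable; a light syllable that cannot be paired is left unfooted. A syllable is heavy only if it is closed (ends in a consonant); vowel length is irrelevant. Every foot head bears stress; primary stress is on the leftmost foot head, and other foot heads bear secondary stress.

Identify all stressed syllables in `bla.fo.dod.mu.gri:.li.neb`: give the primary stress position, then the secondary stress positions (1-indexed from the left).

primary 2, secondary 3, 5, 7

Weights: 1 bla L, 2 fo L, 3 dod H, 4 mu L, 5 gri: L, 6 li L, 7 neb H.
Parse left to right (heavy = foot alone; LL = one foot; stranded L unfooted): (bla.ˈfo) (ˈdod) (mu.ˈgri:) li (ˈneb).
Foot heads: 2, 3, 5, 7.
Primary stress on the leftmost head = syllable 2.
Secondary stress on 3, 5, 7: bla.ˈfo.ˌdod.mu.ˌgri:.li.ˌneb.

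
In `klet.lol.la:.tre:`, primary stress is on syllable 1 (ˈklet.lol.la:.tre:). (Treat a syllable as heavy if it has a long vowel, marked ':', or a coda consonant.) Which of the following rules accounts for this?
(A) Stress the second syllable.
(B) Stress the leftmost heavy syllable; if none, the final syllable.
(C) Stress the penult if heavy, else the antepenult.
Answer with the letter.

Rule A → syllable 2 (observed: 1).
Rule B → syllable 1 ✓.
Rule C → syllable 3 (observed: 1).

B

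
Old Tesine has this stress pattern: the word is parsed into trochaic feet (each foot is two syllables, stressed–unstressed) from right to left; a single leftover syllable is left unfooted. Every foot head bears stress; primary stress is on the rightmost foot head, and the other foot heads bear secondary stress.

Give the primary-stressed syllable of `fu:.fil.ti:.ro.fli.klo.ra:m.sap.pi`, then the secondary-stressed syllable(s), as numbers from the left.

Parse right to left into trochaic (ˈσσ) feet: fu: (ˈfil.ti:) (ˈro.fli) (ˈklo.ra:m) (ˈsap.pi). Syllable 1 is left unfooted.
Foot heads (stressed positions): 2, 4, 6, 8.
End Rule Rightmost: primary stress on the rightmost head = syllable 8.
Secondary stress on 2, 4, 6: fu:.ˌfil.ti:.ˌro.fli.ˌklo.ra:m.ˈsap.pi.

primary 8, secondary 2, 4, 6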